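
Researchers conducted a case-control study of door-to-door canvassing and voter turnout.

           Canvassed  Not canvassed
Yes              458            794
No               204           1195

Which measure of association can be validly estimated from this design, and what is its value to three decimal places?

Reading the table with exposure as columns: a = 458 (Canvassed, case), b = 204 (Canvassed, non-case), c = 794 (Not canvassed, case), d = 1195.
This is a case-control study: participants were sampled on outcome status, so risks in the source population cannot be estimated directly — relative risk is not valid here. The odds ratio is the appropriate measure.
OR = (a·d)/(b·c) = (458 × 1195) / (204 × 794) = 547310 / 161976 = 3.37896

3.379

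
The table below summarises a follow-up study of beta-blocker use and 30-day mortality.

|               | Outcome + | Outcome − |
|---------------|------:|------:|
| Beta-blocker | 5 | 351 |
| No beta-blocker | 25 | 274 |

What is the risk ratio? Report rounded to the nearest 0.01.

Cells: a = 5, b = 351, c = 25, d = 274.
Risk in exposed = 5/356 = 0.01404; risk in unexposed = 25/299 = 0.08361.
RR = 0.01404 / 0.08361 = 0.16798
The risk is 83% lower among the exposed than among the unexposed.

0.17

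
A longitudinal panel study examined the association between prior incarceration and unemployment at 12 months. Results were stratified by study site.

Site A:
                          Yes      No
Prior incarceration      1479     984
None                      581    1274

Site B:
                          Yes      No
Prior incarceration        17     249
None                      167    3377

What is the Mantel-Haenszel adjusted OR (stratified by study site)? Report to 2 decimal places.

OR_MH = Σ(aᵢdᵢ/nᵢ) / Σ(bᵢcᵢ/nᵢ), where nᵢ is the stratum total.
Stratum 1 (Site A): n = 4318; a·d/n = 1479·1274/4318 = 436.3701; b·c/n = 984·581/4318 = 132.4002
Stratum 2 (Site B): n = 3810; a·d/n = 17·3377/3810 = 15.0680; b·c/n = 249·167/3810 = 10.9142
OR_MH = (436.3701 + 15.0680) / (132.4002 + 10.9142) = 451.4381 / 143.3144 = 3.14998

3.15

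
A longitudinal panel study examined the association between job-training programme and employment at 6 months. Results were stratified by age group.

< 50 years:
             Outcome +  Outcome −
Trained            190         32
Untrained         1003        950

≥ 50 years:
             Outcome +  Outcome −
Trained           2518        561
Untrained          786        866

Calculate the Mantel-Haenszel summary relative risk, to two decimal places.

1.71

RR_MH = Σ(aᵢ·n₀ᵢ/nᵢ) / Σ(cᵢ·n₁ᵢ/nᵢ), with n₁ᵢ = aᵢ+bᵢ (exposed), n₀ᵢ = cᵢ+dᵢ (unexposed), nᵢ = n₁ᵢ+n₀ᵢ.
Stratum 1 (< 50 years): n₁ = 222, n₀ = 1953, n = 2175; a·n₀/n = 190·1953/2175 = 170.6069; c·n₁/n = 1003·222/2175 = 102.3752
Stratum 2 (≥ 50 years): n₁ = 3079, n₀ = 1652, n = 4731; a·n₀/n = 2518·1652/4731 = 879.2509; c·n₁/n = 786·3079/4731 = 511.5396
RR_MH = (170.6069 + 879.2509) / (102.3752 + 511.5396) = 1049.8578 / 613.9148 = 1.71010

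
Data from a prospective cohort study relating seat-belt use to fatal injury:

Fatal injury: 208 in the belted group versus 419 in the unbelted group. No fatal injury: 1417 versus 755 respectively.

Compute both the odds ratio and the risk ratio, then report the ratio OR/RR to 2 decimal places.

From the description: a = 208, b = 1417, c = 419, d = 755.
OR = (208·755)/(1417·419) = 157040/593723 = 0.26450
Risk in exposed = 208/1625 = 0.12800; risk in unexposed = 419/1174 = 0.35690; RR = 0.35864
OR/RR = 0.26450 / 0.35864 = 0.73750
The outcome is not rare, so the OR lies further from 1 than the RR.

0.74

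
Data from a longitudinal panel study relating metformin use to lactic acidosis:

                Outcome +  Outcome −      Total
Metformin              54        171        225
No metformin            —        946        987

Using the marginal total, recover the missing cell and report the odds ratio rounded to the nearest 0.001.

7.286

The missing cell is in the unexposed row: 987 − 946 = 41.
So a = 54, b = 171, c = 41, d = 946.
OR = (a·d)/(b·c) = (54 × 946) / (171 × 41) = 51084 / 7011 = 7.28626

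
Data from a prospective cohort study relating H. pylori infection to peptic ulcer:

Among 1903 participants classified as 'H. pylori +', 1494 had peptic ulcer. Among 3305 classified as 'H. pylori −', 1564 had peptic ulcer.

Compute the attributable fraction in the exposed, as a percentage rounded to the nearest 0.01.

39.72

From the description: a = 1494, b = 409, c = 1564, d = 1741.
Risk in exposed = 1494/1903 = 0.78508; risk in unexposed = 1564/3305 = 0.47322.
RR = 0.78508/0.47322 = 1.65900
AR% = (RR − 1)/RR × 100 = (1.65900 − 1)/1.65900 × 100 = 39.7227%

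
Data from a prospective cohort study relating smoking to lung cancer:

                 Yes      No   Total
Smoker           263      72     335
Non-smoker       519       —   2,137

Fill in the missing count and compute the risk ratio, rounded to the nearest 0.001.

3.233

The missing cell is in the unexposed row: 2137 − 519 = 1618.
So a = 263, b = 72, c = 519, d = 1618.
RR = [a/(a+b)] / [c/(c+d)] = (263/335) / (519/2137) = 0.78507/0.24286 = 3.23257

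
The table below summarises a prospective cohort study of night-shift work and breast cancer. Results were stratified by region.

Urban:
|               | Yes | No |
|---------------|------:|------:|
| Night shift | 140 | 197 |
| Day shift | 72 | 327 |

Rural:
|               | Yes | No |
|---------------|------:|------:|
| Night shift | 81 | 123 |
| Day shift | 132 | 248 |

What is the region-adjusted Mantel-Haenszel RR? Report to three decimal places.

1.626

RR_MH = Σ(aᵢ·n₀ᵢ/nᵢ) / Σ(cᵢ·n₁ᵢ/nᵢ), with n₁ᵢ = aᵢ+bᵢ (exposed), n₀ᵢ = cᵢ+dᵢ (unexposed), nᵢ = n₁ᵢ+n₀ᵢ.
Stratum 1 (Urban): n₁ = 337, n₀ = 399, n = 736; a·n₀/n = 140·399/736 = 75.8967; c·n₁/n = 72·337/736 = 32.9674
Stratum 2 (Rural): n₁ = 204, n₀ = 380, n = 584; a·n₀/n = 81·380/584 = 52.7055; c·n₁/n = 132·204/584 = 46.1096
RR_MH = (75.8967 + 52.7055) / (32.9674 + 46.1096) = 128.6022 / 79.0770 = 1.62629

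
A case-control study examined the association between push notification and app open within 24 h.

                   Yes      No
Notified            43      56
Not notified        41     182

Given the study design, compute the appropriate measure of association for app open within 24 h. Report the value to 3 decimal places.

Cells: a = 43, b = 56, c = 41, d = 182.
This is a case-control study: participants were sampled on outcome status, so risks in the source population cannot be estimated directly — relative risk is not valid here. The odds ratio is the appropriate measure.
OR = (a·d)/(b·c) = (43 × 182) / (56 × 41) = 7826 / 2296 = 3.40854

3.409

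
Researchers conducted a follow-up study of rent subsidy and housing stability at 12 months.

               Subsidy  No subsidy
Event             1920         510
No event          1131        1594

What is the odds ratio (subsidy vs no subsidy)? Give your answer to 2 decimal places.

5.31

Reading the table with exposure as columns: a = 1920 (Subsidy, case), b = 1131 (Subsidy, non-case), c = 510 (No subsidy, case), d = 1594.
OR = (a·d)/(b·c) = (1920 × 1594) / (1131 × 510) = 3060480 / 576810 = 5.30587
The odds of housing stability at 12 months are about 5.31 times as high in the subsidy group.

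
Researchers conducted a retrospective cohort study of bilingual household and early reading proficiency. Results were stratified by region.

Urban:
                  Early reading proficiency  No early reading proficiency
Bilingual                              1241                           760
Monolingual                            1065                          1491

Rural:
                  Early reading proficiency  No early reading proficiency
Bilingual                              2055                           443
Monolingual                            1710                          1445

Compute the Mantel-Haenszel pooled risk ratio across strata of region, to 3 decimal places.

1.507

RR_MH = Σ(aᵢ·n₀ᵢ/nᵢ) / Σ(cᵢ·n₁ᵢ/nᵢ), with n₁ᵢ = aᵢ+bᵢ (exposed), n₀ᵢ = cᵢ+dᵢ (unexposed), nᵢ = n₁ᵢ+n₀ᵢ.
Stratum 1 (Urban): n₁ = 2001, n₀ = 2556, n = 4557; a·n₀/n = 1241·2556/4557 = 696.0711; c·n₁/n = 1065·2001/4557 = 467.6465
Stratum 2 (Rural): n₁ = 2498, n₀ = 3155, n = 5653; a·n₀/n = 2055·3155/5653 = 1146.9176; c·n₁/n = 1710·2498/5653 = 755.6306
RR_MH = (696.0711 + 1146.9176) / (467.6465 + 755.6306) = 1842.9887 / 1223.2771 = 1.50660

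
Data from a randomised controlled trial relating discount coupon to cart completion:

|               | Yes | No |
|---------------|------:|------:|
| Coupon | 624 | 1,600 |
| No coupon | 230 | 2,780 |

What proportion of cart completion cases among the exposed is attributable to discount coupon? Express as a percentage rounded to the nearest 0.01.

Cells: a = 624, b = 1600, c = 230, d = 2780.
Risk in exposed = 624/2224 = 0.28058; risk in unexposed = 230/3010 = 0.07641.
RR = 0.28058/0.07641 = 3.67188
AR% = (RR − 1)/RR × 100 = (3.67188 − 1)/3.67188 × 100 = 72.7660%

72.77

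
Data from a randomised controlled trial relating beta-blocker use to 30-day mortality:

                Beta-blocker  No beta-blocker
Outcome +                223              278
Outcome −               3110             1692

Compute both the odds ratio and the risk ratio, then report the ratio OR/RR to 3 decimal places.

Reading the table with exposure as columns: a = 223 (Beta-blocker, case), b = 3110 (Beta-blocker, non-case), c = 278 (No beta-blocker, case), d = 1692.
OR = (223·1692)/(3110·278) = 377316/864580 = 0.43642
Risk in exposed = 223/3333 = 0.06691; risk in unexposed = 278/1970 = 0.14112; RR = 0.47412
OR/RR = 0.43642 / 0.47412 = 0.92047
The outcome is not rare, so the OR lies further from 1 than the RR.

0.920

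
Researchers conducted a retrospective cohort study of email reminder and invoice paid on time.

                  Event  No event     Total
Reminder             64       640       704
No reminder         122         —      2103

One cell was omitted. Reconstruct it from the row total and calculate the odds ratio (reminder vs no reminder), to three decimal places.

1.624

The missing cell is in the unexposed row: 2103 − 122 = 1981.
So a = 64, b = 640, c = 122, d = 1981.
OR = (a·d)/(b·c) = (64 × 1981) / (640 × 122) = 126784 / 78080 = 1.62377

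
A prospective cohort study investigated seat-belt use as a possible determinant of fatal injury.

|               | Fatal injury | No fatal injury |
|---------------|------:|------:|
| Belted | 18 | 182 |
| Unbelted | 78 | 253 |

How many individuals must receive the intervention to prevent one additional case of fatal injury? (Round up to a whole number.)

Risk in treated group = 18/200 = 0.09000; risk in control = 78/331 = 0.23565.
Absolute risk reduction = 0.23565 − 0.09000 = 0.14565
NNT = 1 / ARR = 1 / 0.14565 = 6.866 → round up → 7

7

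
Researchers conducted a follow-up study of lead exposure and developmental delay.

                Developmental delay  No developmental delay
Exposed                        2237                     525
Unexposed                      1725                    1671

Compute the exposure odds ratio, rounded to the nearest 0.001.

4.128

Cells: a = 2237, b = 525, c = 1725, d = 1671.
OR = (a·d)/(b·c) = (2237 × 1671) / (525 × 1725) = 3738027 / 905625 = 4.12757
The odds of developmental delay are about 4.13 times as high in the exposed group.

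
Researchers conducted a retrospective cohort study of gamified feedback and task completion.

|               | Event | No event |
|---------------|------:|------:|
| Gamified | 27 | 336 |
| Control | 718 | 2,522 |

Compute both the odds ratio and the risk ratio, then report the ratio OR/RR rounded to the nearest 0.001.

Cells: a = 27, b = 336, c = 718, d = 2522.
OR = (27·2522)/(336·718) = 68094/241248 = 0.28226
Risk in exposed = 27/363 = 0.07438; risk in unexposed = 718/3240 = 0.22160; RR = 0.33564
OR/RR = 0.28226 / 0.33564 = 0.84094
The outcome is not rare, so the OR lies further from 1 than the RR.

0.841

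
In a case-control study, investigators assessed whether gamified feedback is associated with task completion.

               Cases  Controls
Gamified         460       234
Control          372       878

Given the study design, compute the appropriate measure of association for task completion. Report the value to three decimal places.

4.640

Cells: a = 460, b = 234, c = 372, d = 878.
This is a case-control study: participants were sampled on outcome status, so risks in the source population cannot be estimated directly — relative risk is not valid here. The odds ratio is the appropriate measure.
OR = (a·d)/(b·c) = (460 × 878) / (234 × 372) = 403880 / 87048 = 4.63974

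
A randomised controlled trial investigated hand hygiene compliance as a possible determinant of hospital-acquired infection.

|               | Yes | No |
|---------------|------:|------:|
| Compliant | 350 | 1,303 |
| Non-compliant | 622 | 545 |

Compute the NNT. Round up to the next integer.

Risk in treated group = 350/1653 = 0.21174; risk in control = 622/1167 = 0.53299.
Absolute risk reduction = 0.53299 − 0.21174 = 0.32125
NNT = 1 / ARR = 1 / 0.32125 = 3.113 → round up → 4

4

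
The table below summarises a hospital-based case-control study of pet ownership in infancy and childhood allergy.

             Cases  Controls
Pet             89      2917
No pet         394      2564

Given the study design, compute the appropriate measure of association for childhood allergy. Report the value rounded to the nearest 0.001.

Cells: a = 89, b = 2917, c = 394, d = 2564.
This is a hospital-based case-control study: participants were sampled on outcome status, so risks in the source population cannot be estimated directly — relative risk is not valid here. The odds ratio is the appropriate measure.
OR = (a·d)/(b·c) = (89 × 2564) / (2917 × 394) = 228196 / 1149298 = 0.19855

0.199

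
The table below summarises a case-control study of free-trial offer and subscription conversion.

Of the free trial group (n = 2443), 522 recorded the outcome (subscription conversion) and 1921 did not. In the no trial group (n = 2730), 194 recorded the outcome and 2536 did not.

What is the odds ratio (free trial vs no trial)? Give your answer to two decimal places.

3.55

From the description: a = 522, b = 1921, c = 194, d = 2536.
OR = (a·d)/(b·c) = (522 × 2536) / (1921 × 194) = 1323792 / 372674 = 3.55214
The odds of subscription conversion are about 3.55 times as high in the free trial group.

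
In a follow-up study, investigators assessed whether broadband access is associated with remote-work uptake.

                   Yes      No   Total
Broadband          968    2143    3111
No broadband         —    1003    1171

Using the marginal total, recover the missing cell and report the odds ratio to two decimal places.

2.70

The missing cell is in the unexposed row: 1171 − 1003 = 168.
So a = 968, b = 2143, c = 168, d = 1003.
OR = (a·d)/(b·c) = (968 × 1003) / (2143 × 168) = 970904 / 360024 = 2.69678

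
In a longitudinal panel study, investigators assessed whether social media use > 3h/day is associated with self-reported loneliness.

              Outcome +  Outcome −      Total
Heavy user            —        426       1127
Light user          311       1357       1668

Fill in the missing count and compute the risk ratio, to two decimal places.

3.34

The missing cell is in the exposed row: 1127 − 426 = 701.
So a = 701, b = 426, c = 311, d = 1357.
RR = [a/(a+b)] / [c/(c+d)] = (701/1127) / (311/1668) = 0.62201/0.18645 = 3.33603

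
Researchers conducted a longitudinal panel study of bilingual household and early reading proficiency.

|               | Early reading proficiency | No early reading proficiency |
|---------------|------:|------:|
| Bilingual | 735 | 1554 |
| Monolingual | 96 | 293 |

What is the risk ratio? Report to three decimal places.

Cells: a = 735, b = 1554, c = 96, d = 293.
Risk in exposed = 735/2289 = 0.32110; risk in unexposed = 96/389 = 0.24679.
RR = 0.32110 / 0.24679 = 1.30113
The risk among the exposed is 1.30 times that among the unexposed.

1.301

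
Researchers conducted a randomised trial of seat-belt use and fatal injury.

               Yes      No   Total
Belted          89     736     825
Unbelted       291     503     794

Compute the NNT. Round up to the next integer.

4

Risk in treated group = 89/825 = 0.10788; risk in control = 291/794 = 0.36650.
Absolute risk reduction = 0.36650 − 0.10788 = 0.25862
NNT = 1 / ARR = 1 / 0.25862 = 3.867 → round up → 4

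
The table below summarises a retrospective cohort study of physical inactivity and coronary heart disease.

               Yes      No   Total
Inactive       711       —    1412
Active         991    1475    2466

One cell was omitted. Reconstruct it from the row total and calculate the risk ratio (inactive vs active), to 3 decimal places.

The missing cell is in the exposed row: 1412 − 711 = 701.
So a = 711, b = 701, c = 991, d = 1475.
RR = [a/(a+b)] / [c/(c+d)] = (711/1412) / (991/2466) = 0.50354/0.40187 = 1.25301

1.253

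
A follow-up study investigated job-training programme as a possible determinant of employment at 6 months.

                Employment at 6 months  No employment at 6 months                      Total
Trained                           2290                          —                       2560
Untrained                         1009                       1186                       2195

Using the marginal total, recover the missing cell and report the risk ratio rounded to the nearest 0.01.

The missing cell is in the exposed row: 2560 − 2290 = 270.
So a = 2290, b = 270, c = 1009, d = 1186.
RR = [a/(a+b)] / [c/(c+d)] = (2290/2560) / (1009/2195) = 0.89453/0.45968 = 1.94598

1.95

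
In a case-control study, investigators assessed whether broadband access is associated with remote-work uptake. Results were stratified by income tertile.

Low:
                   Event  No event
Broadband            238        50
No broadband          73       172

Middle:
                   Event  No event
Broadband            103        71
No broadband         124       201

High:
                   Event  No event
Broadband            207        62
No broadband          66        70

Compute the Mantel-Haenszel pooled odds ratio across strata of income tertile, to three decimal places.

OR_MH = Σ(aᵢdᵢ/nᵢ) / Σ(bᵢcᵢ/nᵢ), where nᵢ is the stratum total.
Stratum 1 (Low): n = 533; a·d/n = 238·172/533 = 76.8030; b·c/n = 50·73/533 = 6.8480
Stratum 2 (Middle): n = 499; a·d/n = 103·201/499 = 41.4890; b·c/n = 71·124/499 = 17.6433
Stratum 3 (High): n = 405; a·d/n = 207·70/405 = 35.7778; b·c/n = 62·66/405 = 10.1037
OR_MH = (76.8030 + 41.4890 + 35.7778) / (6.8480 + 17.6433 + 10.1037) = 154.0698 / 34.5950 = 4.45352

4.454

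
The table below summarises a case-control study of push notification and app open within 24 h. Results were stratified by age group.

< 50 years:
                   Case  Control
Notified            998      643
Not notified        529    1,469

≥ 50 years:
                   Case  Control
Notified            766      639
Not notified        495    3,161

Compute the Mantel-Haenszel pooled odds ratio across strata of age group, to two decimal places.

5.65

OR_MH = Σ(aᵢdᵢ/nᵢ) / Σ(bᵢcᵢ/nᵢ), where nᵢ is the stratum total.
Stratum 1 (< 50 years): n = 3639; a·d/n = 998·1469/3639 = 402.8750; b·c/n = 643·529/3639 = 93.4727
Stratum 2 (≥ 50 years): n = 5061; a·d/n = 766·3161/5061 = 478.4284; b·c/n = 639·495/5061 = 62.4985
OR_MH = (402.8750 + 478.4284) / (93.4727 + 62.4985) = 881.3033 / 155.9712 = 5.65042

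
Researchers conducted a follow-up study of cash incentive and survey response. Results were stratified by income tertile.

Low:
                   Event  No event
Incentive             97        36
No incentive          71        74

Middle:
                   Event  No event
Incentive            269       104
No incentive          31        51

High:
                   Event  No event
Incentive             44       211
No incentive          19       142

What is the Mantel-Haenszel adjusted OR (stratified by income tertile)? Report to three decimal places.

OR_MH = Σ(aᵢdᵢ/nᵢ) / Σ(bᵢcᵢ/nᵢ), where nᵢ is the stratum total.
Stratum 1 (Low): n = 278; a·d/n = 97·74/278 = 25.8201; b·c/n = 36·71/278 = 9.1942
Stratum 2 (Middle): n = 455; a·d/n = 269·51/455 = 30.1516; b·c/n = 104·31/455 = 7.0857
Stratum 3 (High): n = 416; a·d/n = 44·142/416 = 15.0192; b·c/n = 211·19/416 = 9.6370
OR_MH = (25.8201 + 30.1516 + 15.0192) / (9.1942 + 7.0857 + 9.6370) = 70.9910 / 25.9170 = 2.73917

2.739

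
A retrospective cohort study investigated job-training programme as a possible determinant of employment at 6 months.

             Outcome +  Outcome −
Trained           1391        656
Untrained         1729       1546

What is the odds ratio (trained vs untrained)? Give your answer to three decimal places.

1.896

Cells: a = 1391, b = 656, c = 1729, d = 1546.
OR = (a·d)/(b·c) = (1391 × 1546) / (656 × 1729) = 2150486 / 1134224 = 1.89600
The odds of employment at 6 months are about 1.90 times as high in the trained group.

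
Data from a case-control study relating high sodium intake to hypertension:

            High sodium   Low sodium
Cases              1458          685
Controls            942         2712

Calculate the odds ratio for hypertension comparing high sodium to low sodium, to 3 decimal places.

6.128

Reading the table with exposure as columns: a = 1458 (High sodium, case), b = 942 (High sodium, non-case), c = 685 (Low sodium, case), d = 2712.
OR = (a·d)/(b·c) = (1458 × 2712) / (942 × 685) = 3954096 / 645270 = 6.12782
The odds of hypertension are about 6.13 times as high in the high sodium group.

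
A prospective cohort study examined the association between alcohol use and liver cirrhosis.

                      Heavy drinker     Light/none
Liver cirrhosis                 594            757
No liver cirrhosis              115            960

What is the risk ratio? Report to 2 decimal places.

1.90

Reading the table with exposure as columns: a = 594 (Heavy drinker, case), b = 115 (Heavy drinker, non-case), c = 757 (Light/none, case), d = 960.
Risk in exposed = 594/709 = 0.83780; risk in unexposed = 757/1717 = 0.44089.
RR = 0.83780 / 0.44089 = 1.90027
The risk among the exposed is 1.90 times that among the unexposed.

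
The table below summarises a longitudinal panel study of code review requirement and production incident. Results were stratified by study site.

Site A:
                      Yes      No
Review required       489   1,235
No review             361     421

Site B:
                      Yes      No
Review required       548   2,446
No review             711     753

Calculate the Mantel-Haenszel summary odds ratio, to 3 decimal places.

OR_MH = Σ(aᵢdᵢ/nᵢ) / Σ(bᵢcᵢ/nᵢ), where nᵢ is the stratum total.
Stratum 1 (Site A): n = 2506; a·d/n = 489·421/2506 = 82.1504; b·c/n = 1235·361/2506 = 177.9070
Stratum 2 (Site B): n = 4458; a·d/n = 548·753/4458 = 92.5626; b·c/n = 2446·711/4458 = 390.1090
OR_MH = (82.1504 + 92.5626) / (177.9070 + 390.1090) = 174.7130 / 568.0160 = 0.30758

0.308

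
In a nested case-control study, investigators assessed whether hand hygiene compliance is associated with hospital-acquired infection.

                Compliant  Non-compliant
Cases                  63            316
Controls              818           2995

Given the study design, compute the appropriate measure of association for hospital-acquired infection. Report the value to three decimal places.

Reading the table with exposure as columns: a = 63 (Compliant, case), b = 818 (Compliant, non-case), c = 316 (Non-compliant, case), d = 2995.
This is a nested case-control study: participants were sampled on outcome status, so risks in the source population cannot be estimated directly — relative risk is not valid here. The odds ratio is the appropriate measure.
OR = (a·d)/(b·c) = (63 × 2995) / (818 × 316) = 188685 / 258488 = 0.72996

0.730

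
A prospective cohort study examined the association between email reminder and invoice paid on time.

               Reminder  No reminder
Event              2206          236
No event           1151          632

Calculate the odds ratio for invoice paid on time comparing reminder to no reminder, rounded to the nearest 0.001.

5.133

Reading the table with exposure as columns: a = 2206 (Reminder, case), b = 1151 (Reminder, non-case), c = 236 (No reminder, case), d = 632.
OR = (a·d)/(b·c) = (2206 × 632) / (1151 × 236) = 1394192 / 271636 = 5.13257
The odds of invoice paid on time are about 5.13 times as high in the reminder group.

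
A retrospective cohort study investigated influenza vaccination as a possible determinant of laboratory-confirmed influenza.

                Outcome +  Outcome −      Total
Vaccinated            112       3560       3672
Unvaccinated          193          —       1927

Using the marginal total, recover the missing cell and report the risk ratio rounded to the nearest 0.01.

The missing cell is in the unexposed row: 1927 − 193 = 1734.
So a = 112, b = 3560, c = 193, d = 1734.
RR = [a/(a+b)] / [c/(c+d)] = (112/3672) / (193/1927) = 0.03050/0.10016 = 0.30454

0.30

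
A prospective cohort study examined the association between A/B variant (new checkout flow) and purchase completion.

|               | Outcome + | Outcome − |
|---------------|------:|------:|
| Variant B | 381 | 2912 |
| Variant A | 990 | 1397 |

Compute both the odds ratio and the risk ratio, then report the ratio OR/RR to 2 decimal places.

0.66

Cells: a = 381, b = 2912, c = 990, d = 1397.
OR = (381·1397)/(2912·990) = 532257/2882880 = 0.18463
Risk in exposed = 381/3293 = 0.11570; risk in unexposed = 990/2387 = 0.41475; RR = 0.27897
OR/RR = 0.18463 / 0.27897 = 0.66183
The outcome is not rare, so the OR lies further from 1 than the RR.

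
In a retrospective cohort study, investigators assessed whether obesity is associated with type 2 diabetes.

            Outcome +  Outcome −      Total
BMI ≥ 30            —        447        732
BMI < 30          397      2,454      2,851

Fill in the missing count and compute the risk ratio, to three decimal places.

2.796

The missing cell is in the exposed row: 732 − 447 = 285.
So a = 285, b = 447, c = 397, d = 2454.
RR = [a/(a+b)] / [c/(c+d)] = (285/732) / (397/2851) = 0.38934/0.13925 = 2.79602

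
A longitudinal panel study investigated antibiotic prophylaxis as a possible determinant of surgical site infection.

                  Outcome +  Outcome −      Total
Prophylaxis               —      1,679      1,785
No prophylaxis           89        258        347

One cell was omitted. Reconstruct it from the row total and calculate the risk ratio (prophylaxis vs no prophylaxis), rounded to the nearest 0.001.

The missing cell is in the exposed row: 1785 − 1679 = 106.
So a = 106, b = 1679, c = 89, d = 258.
RR = [a/(a+b)] / [c/(c+d)] = (106/1785) / (89/347) = 0.05938/0.25648 = 0.23153

0.232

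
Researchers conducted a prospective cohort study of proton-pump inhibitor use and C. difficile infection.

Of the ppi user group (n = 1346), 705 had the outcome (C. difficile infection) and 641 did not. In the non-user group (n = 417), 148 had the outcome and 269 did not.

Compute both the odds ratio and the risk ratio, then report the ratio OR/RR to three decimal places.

From the description: a = 705, b = 641, c = 148, d = 269.
OR = (705·269)/(641·148) = 189645/94868 = 1.99904
Risk in exposed = 705/1346 = 0.52377; risk in unexposed = 148/417 = 0.35492; RR = 1.47577
OR/RR = 1.99904 / 1.47577 = 1.35458
The outcome is not rare, so the OR lies further from 1 than the RR.

1.355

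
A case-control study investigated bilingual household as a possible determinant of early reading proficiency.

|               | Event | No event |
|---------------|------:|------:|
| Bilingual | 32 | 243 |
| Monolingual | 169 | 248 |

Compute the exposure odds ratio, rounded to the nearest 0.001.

0.193

Cells: a = 32, b = 243, c = 169, d = 248.
OR = (a·d)/(b·c) = (32 × 248) / (243 × 169) = 7936 / 41067 = 0.19325
Exposure is associated with lower odds of early reading proficiency (OR = 0.19 < 1).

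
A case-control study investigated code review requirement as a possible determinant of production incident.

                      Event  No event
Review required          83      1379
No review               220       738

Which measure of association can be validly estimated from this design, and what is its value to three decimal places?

0.202

Cells: a = 83, b = 1379, c = 220, d = 738.
This is a case-control study: participants were sampled on outcome status, so risks in the source population cannot be estimated directly — relative risk is not valid here. The odds ratio is the appropriate measure.
OR = (a·d)/(b·c) = (83 × 738) / (1379 × 220) = 61254 / 303380 = 0.20191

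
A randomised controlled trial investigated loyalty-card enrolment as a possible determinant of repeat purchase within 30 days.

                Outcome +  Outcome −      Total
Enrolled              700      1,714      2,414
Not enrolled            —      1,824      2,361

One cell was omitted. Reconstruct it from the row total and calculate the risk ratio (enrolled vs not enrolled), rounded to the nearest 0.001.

The missing cell is in the unexposed row: 2361 − 1824 = 537.
So a = 700, b = 1714, c = 537, d = 1824.
RR = [a/(a+b)] / [c/(c+d)] = (700/2414) / (537/2361) = 0.28998/0.22745 = 1.27492

1.275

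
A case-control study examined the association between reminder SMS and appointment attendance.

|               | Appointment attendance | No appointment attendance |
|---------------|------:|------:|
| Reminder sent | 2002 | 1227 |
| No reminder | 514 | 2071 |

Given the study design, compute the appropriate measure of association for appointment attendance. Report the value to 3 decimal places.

Cells: a = 2002, b = 1227, c = 514, d = 2071.
This is a case-control study: participants were sampled on outcome status, so risks in the source population cannot be estimated directly — relative risk is not valid here. The odds ratio is the appropriate measure.
OR = (a·d)/(b·c) = (2002 × 2071) / (1227 × 514) = 4146142 / 630678 = 6.57410

6.574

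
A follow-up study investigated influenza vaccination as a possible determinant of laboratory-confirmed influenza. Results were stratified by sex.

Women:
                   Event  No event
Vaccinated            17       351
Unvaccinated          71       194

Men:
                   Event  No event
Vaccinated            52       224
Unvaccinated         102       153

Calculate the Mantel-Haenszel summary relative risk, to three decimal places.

RR_MH = Σ(aᵢ·n₀ᵢ/nᵢ) / Σ(cᵢ·n₁ᵢ/nᵢ), with n₁ᵢ = aᵢ+bᵢ (exposed), n₀ᵢ = cᵢ+dᵢ (unexposed), nᵢ = n₁ᵢ+n₀ᵢ.
Stratum 1 (Women): n₁ = 368, n₀ = 265, n = 633; a·n₀/n = 17·265/633 = 7.1169; c·n₁/n = 71·368/633 = 41.2765
Stratum 2 (Men): n₁ = 276, n₀ = 255, n = 531; a·n₀/n = 52·255/531 = 24.9718; c·n₁/n = 102·276/531 = 53.0169
RR_MH = (7.1169 + 24.9718) / (41.2765 + 53.0169) = 32.0887 / 94.2934 = 0.34031

0.340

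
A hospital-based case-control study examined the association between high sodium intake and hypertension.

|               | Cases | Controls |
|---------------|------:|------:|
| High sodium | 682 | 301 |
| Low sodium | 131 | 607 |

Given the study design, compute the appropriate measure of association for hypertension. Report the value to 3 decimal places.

Cells: a = 682, b = 301, c = 131, d = 607.
This is a hospital-based case-control study: participants were sampled on outcome status, so risks in the source population cannot be estimated directly — relative risk is not valid here. The odds ratio is the appropriate measure.
OR = (a·d)/(b·c) = (682 × 607) / (301 × 131) = 413974 / 39431 = 10.49869

10.499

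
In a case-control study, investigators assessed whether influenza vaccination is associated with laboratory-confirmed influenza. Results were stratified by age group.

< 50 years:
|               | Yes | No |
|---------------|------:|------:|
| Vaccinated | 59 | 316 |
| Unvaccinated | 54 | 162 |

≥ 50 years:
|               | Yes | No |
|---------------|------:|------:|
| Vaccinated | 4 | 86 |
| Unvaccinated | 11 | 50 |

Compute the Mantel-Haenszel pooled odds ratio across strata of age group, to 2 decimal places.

OR_MH = Σ(aᵢdᵢ/nᵢ) / Σ(bᵢcᵢ/nᵢ), where nᵢ is the stratum total.
Stratum 1 (< 50 years): n = 591; a·d/n = 59·162/591 = 16.1726; b·c/n = 316·54/591 = 28.8731
Stratum 2 (≥ 50 years): n = 151; a·d/n = 4·50/151 = 1.3245; b·c/n = 86·11/151 = 6.2649
OR_MH = (16.1726 + 1.3245) / (28.8731 + 6.2649) = 17.4971 / 35.1380 = 0.49795

0.50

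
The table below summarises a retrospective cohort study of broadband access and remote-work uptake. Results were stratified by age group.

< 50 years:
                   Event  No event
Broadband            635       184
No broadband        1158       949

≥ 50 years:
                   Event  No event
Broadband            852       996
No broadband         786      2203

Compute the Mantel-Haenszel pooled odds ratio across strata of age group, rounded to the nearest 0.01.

OR_MH = Σ(aᵢdᵢ/nᵢ) / Σ(bᵢcᵢ/nᵢ), where nᵢ is the stratum total.
Stratum 1 (< 50 years): n = 2926; a·d/n = 635·949/2926 = 205.9518; b·c/n = 184·1158/2926 = 72.8202
Stratum 2 (≥ 50 years): n = 4837; a·d/n = 852·2203/4837 = 388.0413; b·c/n = 996·786/4837 = 161.8474
OR_MH = (205.9518 + 388.0413) / (72.8202 + 161.8474) = 593.9932 / 234.6677 = 2.53121

2.53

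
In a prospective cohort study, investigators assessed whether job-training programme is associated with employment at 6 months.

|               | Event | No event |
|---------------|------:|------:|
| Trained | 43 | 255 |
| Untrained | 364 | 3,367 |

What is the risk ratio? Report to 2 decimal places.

Cells: a = 43, b = 255, c = 364, d = 3367.
Risk in exposed = 43/298 = 0.14430; risk in unexposed = 364/3731 = 0.09756.
RR = 0.14430 / 0.09756 = 1.47903
The risk among the exposed is 1.48 times that among the unexposed.

1.48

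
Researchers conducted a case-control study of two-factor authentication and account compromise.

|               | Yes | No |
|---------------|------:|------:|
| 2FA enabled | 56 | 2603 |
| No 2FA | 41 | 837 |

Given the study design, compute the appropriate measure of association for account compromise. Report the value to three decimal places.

0.439

Cells: a = 56, b = 2603, c = 41, d = 837.
This is a case-control study: participants were sampled on outcome status, so risks in the source population cannot be estimated directly — relative risk is not valid here. The odds ratio is the appropriate measure.
OR = (a·d)/(b·c) = (56 × 837) / (2603 × 41) = 46872 / 106723 = 0.43919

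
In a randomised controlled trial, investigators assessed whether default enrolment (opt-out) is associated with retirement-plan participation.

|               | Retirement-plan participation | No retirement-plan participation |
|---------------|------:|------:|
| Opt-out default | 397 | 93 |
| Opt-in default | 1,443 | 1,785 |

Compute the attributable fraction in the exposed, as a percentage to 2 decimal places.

44.83

Cells: a = 397, b = 93, c = 1443, d = 1785.
Risk in exposed = 397/490 = 0.81020; risk in unexposed = 1443/3228 = 0.44703.
RR = 0.81020/0.44703 = 1.81243
AR% = (RR − 1)/RR × 100 = (1.81243 − 1)/1.81243 × 100 = 44.8255%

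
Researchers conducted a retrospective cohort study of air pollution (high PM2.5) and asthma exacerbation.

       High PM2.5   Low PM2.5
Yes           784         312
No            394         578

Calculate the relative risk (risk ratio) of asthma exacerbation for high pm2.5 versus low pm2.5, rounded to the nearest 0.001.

1.898

Reading the table with exposure as columns: a = 784 (High PM2.5, case), b = 394 (High PM2.5, non-case), c = 312 (Low PM2.5, case), d = 578.
Risk in exposed = 784/1178 = 0.66553; risk in unexposed = 312/890 = 0.35056.
RR = 0.66553 / 0.35056 = 1.89848
The risk among the exposed is 1.90 times that among the unexposed.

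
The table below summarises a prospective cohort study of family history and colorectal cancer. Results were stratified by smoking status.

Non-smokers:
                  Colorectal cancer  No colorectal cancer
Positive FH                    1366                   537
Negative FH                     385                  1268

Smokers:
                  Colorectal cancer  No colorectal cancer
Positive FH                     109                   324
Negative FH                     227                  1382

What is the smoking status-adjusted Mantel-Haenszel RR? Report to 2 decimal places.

2.84

RR_MH = Σ(aᵢ·n₀ᵢ/nᵢ) / Σ(cᵢ·n₁ᵢ/nᵢ), with n₁ᵢ = aᵢ+bᵢ (exposed), n₀ᵢ = cᵢ+dᵢ (unexposed), nᵢ = n₁ᵢ+n₀ᵢ.
Stratum 1 (Non-smokers): n₁ = 1903, n₀ = 1653, n = 3556; a·n₀/n = 1366·1653/3556 = 634.9826; c·n₁/n = 385·1903/3556 = 206.0335
Stratum 2 (Smokers): n₁ = 433, n₀ = 1609, n = 2042; a·n₀/n = 109·1609/2042 = 85.8869; c·n₁/n = 227·433/2042 = 48.1347
RR_MH = (634.9826 + 85.8869) / (206.0335 + 48.1347) = 720.8694 / 254.1681 = 2.83619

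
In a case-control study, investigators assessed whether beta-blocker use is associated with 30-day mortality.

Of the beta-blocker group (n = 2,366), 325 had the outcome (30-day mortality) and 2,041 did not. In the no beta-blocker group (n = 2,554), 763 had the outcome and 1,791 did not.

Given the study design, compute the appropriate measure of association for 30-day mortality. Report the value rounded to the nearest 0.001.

From the description: a = 325, b = 2041, c = 763, d = 1791.
This is a case-control study: participants were sampled on outcome status, so risks in the source population cannot be estimated directly — relative risk is not valid here. The odds ratio is the appropriate measure.
OR = (a·d)/(b·c) = (325 × 1791) / (2041 × 763) = 582075 / 1557283 = 0.37378

0.374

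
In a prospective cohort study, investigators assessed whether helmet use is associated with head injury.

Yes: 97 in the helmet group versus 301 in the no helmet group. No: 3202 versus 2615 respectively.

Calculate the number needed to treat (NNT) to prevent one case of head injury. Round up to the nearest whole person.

Risk in treated group = 97/3299 = 0.02940; risk in control = 301/2916 = 0.10322.
Absolute risk reduction = 0.10322 − 0.02940 = 0.07382
NNT = 1 / ARR = 1 / 0.07382 = 13.546 → round up → 14

14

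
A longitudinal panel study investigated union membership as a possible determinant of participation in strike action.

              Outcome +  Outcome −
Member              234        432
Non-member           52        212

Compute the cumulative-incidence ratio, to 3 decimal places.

1.784

Cells: a = 234, b = 432, c = 52, d = 212.
Risk in exposed = 234/666 = 0.35135; risk in unexposed = 52/264 = 0.19697.
RR = 0.35135 / 0.19697 = 1.78378
The risk among the exposed is 1.78 times that among the unexposed.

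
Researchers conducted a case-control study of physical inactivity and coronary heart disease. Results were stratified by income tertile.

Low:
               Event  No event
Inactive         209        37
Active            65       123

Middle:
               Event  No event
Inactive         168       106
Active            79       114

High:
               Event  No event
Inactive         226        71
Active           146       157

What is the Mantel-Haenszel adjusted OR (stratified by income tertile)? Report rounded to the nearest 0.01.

3.91

OR_MH = Σ(aᵢdᵢ/nᵢ) / Σ(bᵢcᵢ/nᵢ), where nᵢ is the stratum total.
Stratum 1 (Low): n = 434; a·d/n = 209·123/434 = 59.2327; b·c/n = 37·65/434 = 5.5415
Stratum 2 (Middle): n = 467; a·d/n = 168·114/467 = 41.0107; b·c/n = 106·79/467 = 17.9315
Stratum 3 (High): n = 600; a·d/n = 226·157/600 = 59.1367; b·c/n = 71·146/600 = 17.2767
OR_MH = (59.2327 + 41.0107 + 59.1367) / (5.5415 + 17.9315 + 17.2767) = 159.3801 / 40.7496 = 3.91120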